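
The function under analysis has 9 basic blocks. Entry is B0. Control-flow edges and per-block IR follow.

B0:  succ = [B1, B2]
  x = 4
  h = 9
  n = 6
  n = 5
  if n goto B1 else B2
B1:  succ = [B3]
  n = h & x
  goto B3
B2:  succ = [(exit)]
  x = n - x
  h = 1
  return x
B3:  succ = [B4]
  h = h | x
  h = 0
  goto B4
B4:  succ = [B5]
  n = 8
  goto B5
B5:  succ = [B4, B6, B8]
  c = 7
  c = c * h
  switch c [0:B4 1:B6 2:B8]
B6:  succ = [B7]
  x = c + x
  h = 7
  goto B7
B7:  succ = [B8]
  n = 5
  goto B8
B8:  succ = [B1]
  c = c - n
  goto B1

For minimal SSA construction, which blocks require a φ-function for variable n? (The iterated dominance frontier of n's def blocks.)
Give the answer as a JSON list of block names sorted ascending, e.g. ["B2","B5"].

Answer: ["B1", "B4", "B8"]

Derivation:
idom tree: B1←B0 B2←B0 B3←B1 B4←B3 B5←B4 B6←B5 B7←B6 B8←B5
Join-block Dom:
  B1: preds {B0,B8}: {B0} ∩ {B0,B1,B3,B4,B5,B8} = {B0}; idom=B0
  B4: preds {B3,B5}: {B0,B1,B3} ∩ {B0,B1,B3,B4,B5} = {B0,B1,B3}; idom=B3
  B8: preds {B5,B7}: {B0,B1,B3,B4,B5} ∩ {B0,B1,B3,B4,B5,B6,B7} = {B0,B1,B3,B4,B5}; idom=B5

DF walk-up:
  B1←B0: walk · to B0
  B1←B8: walk B8→B5→B4→B3→B1 to B0
  B4←B3: walk · to B3
  B4←B5: walk B5→B4 to B3
  B8←B5: walk · to B5
  B8←B7: walk B7→B6 to B5
  DF(B0)=∅
  DF(B1)={B1}
  DF(B2)=∅
  DF(B3)={B1}
  DF(B4)={B1,B4}
  DF(B5)={B1,B4}
  DF(B6)={B8}
  DF(B7)={B8}
  DF(B8)={B1}

φ for n: defs {B0,B1,B4,B7}
  DF⁺ = {B1,B4,B8}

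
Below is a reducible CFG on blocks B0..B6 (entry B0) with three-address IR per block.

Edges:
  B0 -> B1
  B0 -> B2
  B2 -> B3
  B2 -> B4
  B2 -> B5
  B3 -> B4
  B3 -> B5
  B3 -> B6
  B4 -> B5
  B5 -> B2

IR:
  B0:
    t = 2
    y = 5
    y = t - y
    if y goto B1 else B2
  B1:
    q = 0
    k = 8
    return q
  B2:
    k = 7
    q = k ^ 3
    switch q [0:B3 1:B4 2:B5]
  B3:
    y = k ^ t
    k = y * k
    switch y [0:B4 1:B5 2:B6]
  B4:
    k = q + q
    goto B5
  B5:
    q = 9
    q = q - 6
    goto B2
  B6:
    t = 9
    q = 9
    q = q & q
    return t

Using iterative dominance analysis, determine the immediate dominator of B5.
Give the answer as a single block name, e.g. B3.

idom tree: B1←B0 B2←B0 B3←B2 B4←B2 B5←B2 B6←B3
Dom at joins:
  B2: preds {B0,B5}: {B0} ∩ {B0,B2,B5} = {B0}; idom=B0
  B4: preds {B2,B3}: {B0,B2} ∩ {B0,B2,B3} = {B0,B2}; idom=B2
  B5: preds {B2,B3,B4}: {B0,B2} ∩ {B0,B2,B3} ∩ {B0,B2,B4} = {B0,B2}; idom=B2

idom(B5) = B2

Answer: B2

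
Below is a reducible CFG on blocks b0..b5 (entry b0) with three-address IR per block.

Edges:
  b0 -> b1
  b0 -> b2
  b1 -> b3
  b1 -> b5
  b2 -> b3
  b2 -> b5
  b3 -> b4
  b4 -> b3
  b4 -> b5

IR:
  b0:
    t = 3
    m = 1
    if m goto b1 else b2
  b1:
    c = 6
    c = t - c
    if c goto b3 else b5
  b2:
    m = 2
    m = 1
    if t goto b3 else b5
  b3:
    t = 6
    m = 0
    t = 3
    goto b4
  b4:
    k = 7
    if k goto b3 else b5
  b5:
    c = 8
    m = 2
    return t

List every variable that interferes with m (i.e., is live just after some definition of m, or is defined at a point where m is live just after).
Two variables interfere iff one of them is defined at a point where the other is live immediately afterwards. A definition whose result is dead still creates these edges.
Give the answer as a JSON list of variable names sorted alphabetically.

Answer: ["t"]

Analysis:
Per-block:
  b0 def {m,t} use ∅
  b1 def {c} use {t}
  b2 def {m} use {t}
  b3 def {m,t} use ∅
  b4 def {k} use ∅
  b5 def {c,m} use {t}

Liveness:
  b0 li=∅ lo={t}
  b1 li={t} lo={t}
  b2 li={t} lo={t}
  b3 li=∅ lo={t}
  b4 li={t} lo={t}
  b5 li={t} lo=∅

Interfere edges:
  c — {t}
  k — {t}
  m — {t}
  t — {c,k,m}

N(m) = ["t"]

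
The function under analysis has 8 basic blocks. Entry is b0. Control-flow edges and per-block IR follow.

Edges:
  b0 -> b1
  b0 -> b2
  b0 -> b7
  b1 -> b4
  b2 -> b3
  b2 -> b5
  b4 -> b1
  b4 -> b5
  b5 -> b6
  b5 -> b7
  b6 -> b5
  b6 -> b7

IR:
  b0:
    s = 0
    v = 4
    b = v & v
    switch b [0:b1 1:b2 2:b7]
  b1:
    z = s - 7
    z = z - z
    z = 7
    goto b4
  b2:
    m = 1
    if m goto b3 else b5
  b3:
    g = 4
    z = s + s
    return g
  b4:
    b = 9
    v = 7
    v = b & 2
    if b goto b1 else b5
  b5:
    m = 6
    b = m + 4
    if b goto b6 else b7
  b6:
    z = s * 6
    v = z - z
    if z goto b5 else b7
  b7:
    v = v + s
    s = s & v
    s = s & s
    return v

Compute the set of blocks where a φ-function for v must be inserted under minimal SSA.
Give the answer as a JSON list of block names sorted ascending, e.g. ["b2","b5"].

idom tree: b1←b0 b2←b0 b3←b2 b4←b1 b5←b0 b6←b5 b7←b0
Dom at joins:
  b1: preds {b0,b4}: {b0} ∩ {b0,b1,b4} = {b0}; idom=b0
  b5: preds {b2,b4,b6}: {b0,b2} ∩ {b0,b1,b4} ∩ {b0,b5,b6} = {b0}; idom=b0
  b7: preds {b0,b5,b6}: {b0} ∩ {b0,b5} ∩ {b0,b5,b6} = {b0}; idom=b0

DF derivation:
  b1←b0: walk · to b0
  b1←b4: walk b4→b1 to b0
  b5←b2: walk b2 to b0
  b5←b4: walk b4→b1 to b0
  b5←b6: walk b6→b5 to b0
  b7←b0: walk · to b0
  b7←b5: walk b5 to b0
  b7←b6: walk b6→b5 to b0
  b0 → ∅
  b1 → {b1,b5}
  b2 → {b5}
  b3 → ∅
  b4 → {b1,b5}
  b5 → {b5,b7}
  b6 → {b5,b7}
  b7 → ∅

φ for v: defs {b0,b4,b6,b7}
  DF⁺ = {b1,b5,b7}

Answer: ["b1", "b5", "b7"]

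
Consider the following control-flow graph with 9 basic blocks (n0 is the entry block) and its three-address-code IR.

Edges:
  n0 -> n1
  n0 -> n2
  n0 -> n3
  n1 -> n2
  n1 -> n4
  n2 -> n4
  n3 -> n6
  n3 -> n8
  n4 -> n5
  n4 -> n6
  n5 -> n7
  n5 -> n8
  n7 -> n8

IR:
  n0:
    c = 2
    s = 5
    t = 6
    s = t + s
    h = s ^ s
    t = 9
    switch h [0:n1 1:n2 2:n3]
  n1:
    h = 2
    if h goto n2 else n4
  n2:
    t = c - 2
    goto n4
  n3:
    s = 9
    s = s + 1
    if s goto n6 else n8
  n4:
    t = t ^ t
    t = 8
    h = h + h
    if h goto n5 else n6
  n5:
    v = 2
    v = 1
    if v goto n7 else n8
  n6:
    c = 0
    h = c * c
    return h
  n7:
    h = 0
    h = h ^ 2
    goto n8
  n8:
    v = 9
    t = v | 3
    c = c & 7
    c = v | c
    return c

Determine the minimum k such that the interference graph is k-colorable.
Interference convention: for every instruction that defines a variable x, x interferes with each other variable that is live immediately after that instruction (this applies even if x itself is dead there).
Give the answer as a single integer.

Answer: 3

Working:
def/use:
  n0: {c,h,s,t} / ∅
  n1: {h} / ∅
  n2: {t} / {c}
  n3: {s} / ∅
  n4: {h,t} / {h,t}
  n5: {v} / ∅
  n6: {c,h} / ∅
  n7: {h} / ∅
  n8: {c,t,v} / {c}

Live sets:
  n0 li=∅ lo={c,h,t}
  n1 li={c,t} lo={c,h,t}
  n2 li={c,h} lo={c,h,t}
  n3 li={c} lo={c}
  n4 li={c,h,t} lo={c}
  n5 li={c} lo={c}
  n6 li=∅ lo=∅
  n7 li={c} lo={c}
  n8 li={c} lo=∅

Interference:
  c↔{h,s,t,v}
  h↔{c,t}
  s↔{c,t}
  t↔{c,h,s,v}
  v↔{c,t}

Colouring:
  lower bound: {c,h,t} mutually conflict ⇒ χ ≥ 3
  assign c→r0 h→r2 s→r2 t→r1 v→r2 — no edge inside a register ⇒ χ ≤ 3
  χ = 3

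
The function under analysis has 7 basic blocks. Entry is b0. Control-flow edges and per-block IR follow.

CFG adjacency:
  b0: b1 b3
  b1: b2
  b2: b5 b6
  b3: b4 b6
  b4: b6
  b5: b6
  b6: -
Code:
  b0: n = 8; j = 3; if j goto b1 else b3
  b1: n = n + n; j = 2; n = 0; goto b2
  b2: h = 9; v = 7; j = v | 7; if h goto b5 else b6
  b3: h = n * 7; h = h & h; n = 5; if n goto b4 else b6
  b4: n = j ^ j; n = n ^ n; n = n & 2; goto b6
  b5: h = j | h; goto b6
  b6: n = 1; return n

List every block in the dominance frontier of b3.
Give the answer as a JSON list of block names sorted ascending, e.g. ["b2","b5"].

Answer: ["b6"]

Derivation:
idom tree: b1←b0 b2←b1 b3←b0 b4←b3 b5←b2 b6←b0
Join-block Dom:
  b6: preds {b2,b3,b4,b5}: {b0,b1,b2} ∩ {b0,b3} ∩ {b0,b3,b4} ∩ {b0,b1,b2,b5} = {b0}; idom=b0

DF derivation:
  join b6 pred b2: b2→b1 stop@b0
  join b6 pred b3: b3 stop@b0
  join b6 pred b4: b4→b3 stop@b0
  join b6 pred b5: b5→b2→b1 stop@b0
  b0: DF=∅
  b1: DF={b6}
  b2: DF={b6}
  b3: DF={b6}
  b4: DF={b6}
  b5: DF={b6}
  b6: DF=∅

DF(b3) = ["b6"]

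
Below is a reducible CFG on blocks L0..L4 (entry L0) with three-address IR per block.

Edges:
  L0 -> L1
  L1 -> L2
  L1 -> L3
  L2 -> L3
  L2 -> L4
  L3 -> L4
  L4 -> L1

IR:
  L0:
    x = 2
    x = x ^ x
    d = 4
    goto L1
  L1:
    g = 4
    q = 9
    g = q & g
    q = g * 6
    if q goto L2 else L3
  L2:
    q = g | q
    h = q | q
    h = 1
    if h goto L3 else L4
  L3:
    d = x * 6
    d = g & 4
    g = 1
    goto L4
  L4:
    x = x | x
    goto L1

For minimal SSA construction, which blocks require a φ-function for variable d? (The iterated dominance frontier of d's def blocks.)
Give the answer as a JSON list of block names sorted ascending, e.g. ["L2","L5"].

idom tree: L1←L0 L2←L1 L3←L1 L4←L1
Dom∩ at merges:
  L1: preds {L0,L4}: {L0} ∩ {L0,L1,L4} = {L0}; idom=L0
  L3: preds {L1,L2}: {L0,L1} ∩ {L0,L1,L2} = {L0,L1}; idom=L1
  L4: preds {L2,L3}: {L0,L1,L2} ∩ {L0,L1,L3} = {L0,L1}; idom=L1

DF derivation:
  join L1 pred L0: · stop@L0
  join L1 pred L4: L4→L1 stop@L0
  join L3 pred L1: · stop@L1
  join L3 pred L2: L2 stop@L1
  join L4 pred L2: L2 stop@L1
  join L4 pred L3: L3 stop@L1
  L0 → ∅
  L1 → {L1}
  L2 → {L3,L4}
  L3 → {L4}
  L4 → {L1}

φ for d: defs {L0,L3}
  DF⁺ = {L1,L4}

Answer: ["L1", "L4"]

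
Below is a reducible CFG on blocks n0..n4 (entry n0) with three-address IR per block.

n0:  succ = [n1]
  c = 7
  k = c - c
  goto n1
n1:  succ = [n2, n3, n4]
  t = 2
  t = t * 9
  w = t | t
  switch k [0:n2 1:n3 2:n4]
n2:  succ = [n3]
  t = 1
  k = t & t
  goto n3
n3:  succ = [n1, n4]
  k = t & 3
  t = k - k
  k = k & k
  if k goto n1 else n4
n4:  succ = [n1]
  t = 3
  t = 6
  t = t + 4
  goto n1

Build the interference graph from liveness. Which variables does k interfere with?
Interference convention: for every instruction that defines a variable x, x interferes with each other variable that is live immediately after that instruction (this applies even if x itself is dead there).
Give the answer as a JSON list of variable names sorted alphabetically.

def/use:
  n0 def {c,k} use ∅
  n1 def {t,w} use {k}
  n2 def {k,t} use ∅
  n3 def {k,t} use {t}
  n4 def {t} use ∅

Liveness:
  live n0: ∅→{k}
  live n1: {k}→{k,t}
  live n2: ∅→{t}
  live n3: {t}→{k}
  live n4: {k}→{k}

Conflict graph:
  c: ∅
  k: {t,w}
  t: {k,w}
  w: {k,t}

N(k) = ["t", "w"]

Answer: ["t", "w"]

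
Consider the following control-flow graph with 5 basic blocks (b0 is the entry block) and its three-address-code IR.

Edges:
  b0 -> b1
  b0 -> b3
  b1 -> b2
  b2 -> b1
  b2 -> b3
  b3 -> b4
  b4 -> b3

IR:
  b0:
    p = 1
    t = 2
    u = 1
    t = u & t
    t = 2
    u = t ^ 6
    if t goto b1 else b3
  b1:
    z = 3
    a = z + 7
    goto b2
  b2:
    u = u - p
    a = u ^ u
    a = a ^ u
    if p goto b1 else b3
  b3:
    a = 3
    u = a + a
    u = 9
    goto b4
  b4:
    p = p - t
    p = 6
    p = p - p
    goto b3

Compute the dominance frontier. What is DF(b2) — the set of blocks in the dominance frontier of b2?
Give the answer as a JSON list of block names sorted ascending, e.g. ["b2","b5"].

Answer: ["b1", "b3"]

Working:
idom tree: b1←b0 b2←b1 b3←b0 b4←b3
Dom at joins:
  b1: preds {b0,b2}: {b0} ∩ {b0,b1,b2} = {b0}; idom=b0
  b3: preds {b0,b2,b4}: {b0} ∩ {b0,b1,b2} ∩ {b0,b3,b4} = {b0}; idom=b0

DF walk-up:
  b1←b0: walk · to b0
  b1←b2: walk b2→b1 to b0
  b3←b0: walk · to b0
  b3←b2: walk b2→b1 to b0
  b3←b4: walk b4→b3 to b0
  DF(b0)=∅
  DF(b1)={b1,b3}
  DF(b2)={b1,b3}
  DF(b3)={b3}
  DF(b4)={b3}

DF(b2) = ["b1", "b3"]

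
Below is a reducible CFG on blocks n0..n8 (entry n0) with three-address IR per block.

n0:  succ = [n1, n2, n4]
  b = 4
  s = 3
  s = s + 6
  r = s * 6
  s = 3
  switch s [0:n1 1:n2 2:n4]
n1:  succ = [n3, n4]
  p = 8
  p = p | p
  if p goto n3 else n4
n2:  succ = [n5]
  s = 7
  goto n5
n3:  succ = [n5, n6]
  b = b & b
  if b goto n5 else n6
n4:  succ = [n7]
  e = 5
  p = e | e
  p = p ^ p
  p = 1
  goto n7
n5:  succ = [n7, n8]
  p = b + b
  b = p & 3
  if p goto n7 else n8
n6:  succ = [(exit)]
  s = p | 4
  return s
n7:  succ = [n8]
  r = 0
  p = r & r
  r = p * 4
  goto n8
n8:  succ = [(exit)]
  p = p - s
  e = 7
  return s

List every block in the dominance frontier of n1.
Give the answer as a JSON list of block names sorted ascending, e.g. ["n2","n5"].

Answer: ["n4", "n5"]

Derivation:
idom tree: n1←n0 n2←n0 n3←n1 n4←n0 n5←n0 n6←n3 n7←n0 n8←n0
Join-block Dom:
  n4: preds {n0,n1}: {n0} ∩ {n0,n1} = {n0}; idom=n0
  n5: preds {n2,n3}: {n0,n2} ∩ {n0,n1,n3} = {n0}; idom=n0
  n7: preds {n4,n5}: {n0,n4} ∩ {n0,n5} = {n0}; idom=n0
  n8: preds {n5,n7}: {n0,n5} ∩ {n0,n7} = {n0}; idom=n0

DF derivation:
  n4←n0: walk · to n0
  n4←n1: walk n1 to n0
  n5←n2: walk n2 to n0
  n5←n3: walk n3→n1 to n0
  n7←n4: walk n4 to n0
  n7←n5: walk n5 to n0
  n8←n5: walk n5 to n0
  n8←n7: walk n7 to n0
  n0 → ∅
  n1 → {n4,n5}
  n2 → {n5}
  n3 → {n5}
  n4 → {n7}
  n5 → {n7,n8}
  n6 → ∅
  n7 → {n8}
  n8 → ∅

DF(n1) = ["n4", "n5"]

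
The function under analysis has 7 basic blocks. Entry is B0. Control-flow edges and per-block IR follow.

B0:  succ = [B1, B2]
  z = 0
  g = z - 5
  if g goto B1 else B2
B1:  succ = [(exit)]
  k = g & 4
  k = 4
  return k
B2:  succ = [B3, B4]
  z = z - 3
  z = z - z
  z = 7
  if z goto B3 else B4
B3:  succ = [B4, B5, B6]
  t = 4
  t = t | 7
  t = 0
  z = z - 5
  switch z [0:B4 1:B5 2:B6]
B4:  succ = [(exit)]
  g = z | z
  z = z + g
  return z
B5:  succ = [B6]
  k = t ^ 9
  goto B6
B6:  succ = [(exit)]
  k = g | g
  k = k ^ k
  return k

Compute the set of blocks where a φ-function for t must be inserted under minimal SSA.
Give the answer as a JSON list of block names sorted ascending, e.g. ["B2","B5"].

idom tree: B1←B0 B2←B0 B3←B2 B4←B2 B5←B3 B6←B3
Dom∩ at merges:
  B4: preds {B2,B3}: {B0,B2} ∩ {B0,B2,B3} = {B0,B2}; idom=B2
  B6: preds {B3,B5}: {B0,B2,B3} ∩ {B0,B2,B3,B5} = {B0,B2,B3}; idom=B3

DF walk-up:
  B4←B2: walk · to B2
  B4←B3: walk B3 to B2
  B6←B3: walk · to B3
  B6←B5: walk B5 to B3
  B0: DF=∅
  B1: DF=∅
  B2: DF=∅
  B3: DF={B4}
  B4: DF=∅
  B5: DF={B6}
  B6: DF=∅

φ for t: defs {B3}
  DF⁺ = {B4}

Answer: ["B4"]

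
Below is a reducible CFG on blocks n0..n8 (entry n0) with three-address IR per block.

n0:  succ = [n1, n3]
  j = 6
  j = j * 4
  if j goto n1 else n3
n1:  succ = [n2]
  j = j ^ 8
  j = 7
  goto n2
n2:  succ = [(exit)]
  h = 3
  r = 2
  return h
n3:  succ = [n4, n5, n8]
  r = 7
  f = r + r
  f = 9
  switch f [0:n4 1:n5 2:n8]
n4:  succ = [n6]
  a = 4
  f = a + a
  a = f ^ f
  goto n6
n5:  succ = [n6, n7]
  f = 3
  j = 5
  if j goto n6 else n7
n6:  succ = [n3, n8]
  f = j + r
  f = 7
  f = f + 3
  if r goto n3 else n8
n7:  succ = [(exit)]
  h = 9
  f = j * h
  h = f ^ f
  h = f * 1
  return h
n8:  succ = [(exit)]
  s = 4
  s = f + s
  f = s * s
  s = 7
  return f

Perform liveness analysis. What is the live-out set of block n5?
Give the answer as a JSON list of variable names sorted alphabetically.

def/use:
  n0: def={j} ue=∅
  n1: def={j} ue={j}
  n2: def={h,r} ue=∅
  n3: def={f,r} ue=∅
  n4: def={a,f} ue=∅
  n5: def={f,j} ue=∅
  n6: def={f} ue={j,r}
  n7: def={f,h} ue={j}
  n8: def={f,s} ue={f}

Live sets:
  n0 li=∅ lo={j}
  n1 li={j} lo=∅
  n2 li=∅ lo=∅
  n3 li={j} lo={f,j,r}
  n4 li={j,r} lo={j,r}
  n5 li={r} lo={j,r}
  n6 li={j,r} lo={f,j}
  n7 li={j} lo=∅
  n8 li={f} lo=∅

live-out(n5) = ["j", "r"]

Answer: ["j", "r"]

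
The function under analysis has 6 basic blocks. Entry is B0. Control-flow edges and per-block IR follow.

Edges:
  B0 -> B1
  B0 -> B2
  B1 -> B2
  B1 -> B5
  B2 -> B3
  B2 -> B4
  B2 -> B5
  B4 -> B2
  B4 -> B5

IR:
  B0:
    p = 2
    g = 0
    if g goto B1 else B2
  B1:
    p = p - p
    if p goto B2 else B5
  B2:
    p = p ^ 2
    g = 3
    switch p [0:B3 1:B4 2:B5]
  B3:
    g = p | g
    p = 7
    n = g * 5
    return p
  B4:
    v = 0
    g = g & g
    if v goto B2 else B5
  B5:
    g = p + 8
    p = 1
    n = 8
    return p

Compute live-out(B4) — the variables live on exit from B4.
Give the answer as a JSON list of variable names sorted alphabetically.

Block summaries:
  B0: def={g,p} ue=∅
  B1: def={p} ue={p}
  B2: def={g,p} ue={p}
  B3: def={g,n,p} ue={g,p}
  B4: def={g,v} ue={g}
  B5: def={g,n,p} ue={p}

Live sets:
  B0 li=∅ lo={p}
  B1 li={p} lo={p}
  B2 li={p} lo={g,p}
  B3 li={g,p} lo=∅
  B4 li={g,p} lo={p}
  B5 li={p} lo=∅

live-out(B4) = ["p"]

Answer: ["p"]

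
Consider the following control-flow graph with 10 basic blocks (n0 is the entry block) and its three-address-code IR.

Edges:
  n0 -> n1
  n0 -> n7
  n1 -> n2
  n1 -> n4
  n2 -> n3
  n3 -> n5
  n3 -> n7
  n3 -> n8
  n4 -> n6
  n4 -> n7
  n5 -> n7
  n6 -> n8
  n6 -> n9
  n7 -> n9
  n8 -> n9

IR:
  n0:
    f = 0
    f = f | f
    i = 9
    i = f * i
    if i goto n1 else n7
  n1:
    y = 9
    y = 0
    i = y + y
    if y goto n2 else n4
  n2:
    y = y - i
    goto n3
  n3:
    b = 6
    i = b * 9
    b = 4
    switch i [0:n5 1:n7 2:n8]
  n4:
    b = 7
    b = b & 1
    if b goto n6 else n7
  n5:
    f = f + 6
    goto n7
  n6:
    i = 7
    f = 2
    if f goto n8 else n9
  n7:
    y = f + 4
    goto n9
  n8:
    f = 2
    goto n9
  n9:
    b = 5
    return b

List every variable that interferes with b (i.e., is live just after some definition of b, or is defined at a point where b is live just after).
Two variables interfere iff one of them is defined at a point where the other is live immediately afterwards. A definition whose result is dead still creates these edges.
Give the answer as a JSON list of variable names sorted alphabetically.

Answer: ["f", "i"]

Analysis:
Block summaries:
  n0 def {f,i} use ∅
  n1 def {i,y} use ∅
  n2 def {y} use {i,y}
  n3 def {b,i} use ∅
  n4 def {b} use ∅
  n5 def {f} use {f}
  n6 def {f,i} use ∅
  n7 def {y} use {f}
  n8 def {f} use ∅
  n9 def {b} use ∅

Live sets:
  n0: in=∅ out={f}
  n1: in={f} out={f,i,y}
  n2: in={f,i,y} out={f}
  n3: in={f} out={f}
  n4: in={f} out={f}
  n5: in={f} out={f}
  n6: in=∅ out=∅
  n7: in={f} out=∅
  n8: in=∅ out=∅
  n9: in=∅ out=∅

Conflict graph:
  b — {f,i}
  f — {b,i,y}
  i — {b,f,y}
  y — {f,i}

N(b) = ["f", "i"]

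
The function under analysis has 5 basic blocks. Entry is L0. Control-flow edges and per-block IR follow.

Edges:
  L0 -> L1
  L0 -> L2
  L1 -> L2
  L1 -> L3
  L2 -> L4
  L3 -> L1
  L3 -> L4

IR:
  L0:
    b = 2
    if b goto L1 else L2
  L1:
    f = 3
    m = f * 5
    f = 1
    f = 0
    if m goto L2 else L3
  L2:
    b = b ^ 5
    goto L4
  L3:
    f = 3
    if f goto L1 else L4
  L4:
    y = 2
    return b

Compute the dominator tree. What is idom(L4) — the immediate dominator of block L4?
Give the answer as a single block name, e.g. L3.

idom tree: L1←L0 L2←L0 L3←L1 L4←L0
Dom∩ at merges:
  L1: preds {L0,L3}: {L0} ∩ {L0,L1,L3} = {L0}; idom=L0
  L2: preds {L0,L1}: {L0} ∩ {L0,L1} = {L0}; idom=L0
  L4: preds {L2,L3}: {L0,L2} ∩ {L0,L1,L3} = {L0}; idom=L0

idom(L4) = L0

Answer: L0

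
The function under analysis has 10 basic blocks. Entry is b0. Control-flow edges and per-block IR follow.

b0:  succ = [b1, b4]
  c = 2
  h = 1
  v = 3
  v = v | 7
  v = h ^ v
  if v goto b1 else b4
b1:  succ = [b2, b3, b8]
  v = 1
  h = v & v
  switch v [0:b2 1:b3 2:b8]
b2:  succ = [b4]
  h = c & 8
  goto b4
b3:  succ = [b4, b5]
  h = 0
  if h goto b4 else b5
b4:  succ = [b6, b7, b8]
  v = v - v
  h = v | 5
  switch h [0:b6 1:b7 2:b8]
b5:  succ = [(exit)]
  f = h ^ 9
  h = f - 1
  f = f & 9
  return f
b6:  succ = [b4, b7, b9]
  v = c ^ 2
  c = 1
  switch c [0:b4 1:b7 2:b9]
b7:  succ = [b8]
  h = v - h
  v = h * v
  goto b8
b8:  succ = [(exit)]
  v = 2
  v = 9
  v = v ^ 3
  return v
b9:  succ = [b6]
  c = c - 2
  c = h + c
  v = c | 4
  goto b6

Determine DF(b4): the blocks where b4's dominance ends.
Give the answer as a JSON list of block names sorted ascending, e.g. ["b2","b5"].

Answer: ["b4", "b8"]

Working:
idom tree: b1←b0 b2←b1 b3←b1 b4←b0 b5←b3 b6←b4 b7←b4 b8←b0 b9←b6
Dom∩ at merges:
  b4: preds {b0,b2,b3,b6}: {b0} ∩ {b0,b1,b2} ∩ {b0,b1,b3} ∩ {b0,b4,b6} = {b0}; idom=b0
  b6: preds {b4,b9}: {b0,b4} ∩ {b0,b4,b6,b9} = {b0,b4}; idom=b4
  b7: preds {b4,b6}: {b0,b4} ∩ {b0,b4,b6} = {b0,b4}; idom=b4
  b8: preds {b1,b4,b7}: {b0,b1} ∩ {b0,b4} ∩ {b0,b4,b7} = {b0}; idom=b0

DF derivation:
  b4←b0: walk · to b0
  b4←b2: walk b2→b1 to b0
  b4←b3: walk b3→b1 to b0
  b4←b6: walk b6→b4 to b0
  b6←b4: walk · to b4
  b6←b9: walk b9→b6 to b4
  b7←b4: walk · to b4
  b7←b6: walk b6 to b4
  b8←b1: walk b1 to b0
  b8←b4: walk b4 to b0
  b8←b7: walk b7→b4 to b0
  b0: DF=∅
  b1: DF={b4,b8}
  b2: DF={b4}
  b3: DF={b4}
  b4: DF={b4,b8}
  b5: DF=∅
  b6: DF={b4,b6,b7}
  b7: DF={b8}
  b8: DF=∅
  b9: DF={b6}

DF(b4) = ["b4", "b8"]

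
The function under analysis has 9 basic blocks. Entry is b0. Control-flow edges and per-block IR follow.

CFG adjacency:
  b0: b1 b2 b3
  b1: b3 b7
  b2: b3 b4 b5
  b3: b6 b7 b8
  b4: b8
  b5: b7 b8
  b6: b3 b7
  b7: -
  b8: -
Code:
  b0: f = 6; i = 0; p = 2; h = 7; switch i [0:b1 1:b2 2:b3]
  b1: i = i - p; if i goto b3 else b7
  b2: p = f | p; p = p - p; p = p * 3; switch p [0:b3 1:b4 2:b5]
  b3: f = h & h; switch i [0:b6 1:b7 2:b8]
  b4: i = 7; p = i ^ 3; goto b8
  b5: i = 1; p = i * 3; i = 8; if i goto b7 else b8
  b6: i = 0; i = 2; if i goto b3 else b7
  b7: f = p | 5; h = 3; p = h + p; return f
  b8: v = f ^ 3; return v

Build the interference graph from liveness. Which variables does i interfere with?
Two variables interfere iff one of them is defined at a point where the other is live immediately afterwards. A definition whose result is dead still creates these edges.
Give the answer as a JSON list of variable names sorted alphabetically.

Answer: ["f", "h", "p"]

Analysis:
Block summaries:
  b0: {f,h,i,p} / ∅
  b1: {i} / {i,p}
  b2: {p} / {f,p}
  b3: {f} / {h,i}
  b4: {i,p} / ∅
  b5: {i,p} / ∅
  b6: {i} / ∅
  b7: {f,h,p} / {p}
  b8: {v} / {f}

Liveness:
  b0 li=∅ lo={f,h,i,p}
  b1 li={h,i,p} lo={h,i,p}
  b2 li={f,h,i,p} lo={f,h,i,p}
  b3 li={h,i,p} lo={f,h,p}
  b4 li={f} lo={f}
  b5 li={f} lo={f,p}
  b6 li={h,p} lo={h,i,p}
  b7 li={p} lo=∅
  b8 li={f} lo=∅

Conflict graph:
  f — {h,i,p}
  h — {f,i,p}
  i — {f,h,p}
  p — {f,h,i}
  v — ∅

N(i) = ["f", "h", "p"]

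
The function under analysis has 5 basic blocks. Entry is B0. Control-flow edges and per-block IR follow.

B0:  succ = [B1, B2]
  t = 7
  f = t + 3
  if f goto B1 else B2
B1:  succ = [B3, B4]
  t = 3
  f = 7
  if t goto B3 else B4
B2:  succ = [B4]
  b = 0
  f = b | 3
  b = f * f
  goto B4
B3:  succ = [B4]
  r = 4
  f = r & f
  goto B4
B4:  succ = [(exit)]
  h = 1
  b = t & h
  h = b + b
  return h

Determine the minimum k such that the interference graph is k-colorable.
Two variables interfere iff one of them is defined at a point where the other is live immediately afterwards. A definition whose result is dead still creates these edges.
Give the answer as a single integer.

Answer: 3

Derivation:
def/use:
  B0 def {f,t} use ∅
  B1 def {f,t} use ∅
  B2 def {b,f} use ∅
  B3 def {f,r} use {f}
  B4 def {b,h} use {t}

Liveness:
  live B0: ∅→{t}
  live B1: ∅→{f,t}
  live B2: {t}→{t}
  live B3: {f,t}→{t}
  live B4: {t}→∅

Interfere edges:
  b — {t}
  f — {r,t}
  h — {t}
  r — {f,t}
  t — {b,f,h,r}

Colouring:
  clique {f,r,t} ⇒ need ≥ 3
  3-colouring: c0={t}  c1={b,f,h}  c2={r}
  χ = 3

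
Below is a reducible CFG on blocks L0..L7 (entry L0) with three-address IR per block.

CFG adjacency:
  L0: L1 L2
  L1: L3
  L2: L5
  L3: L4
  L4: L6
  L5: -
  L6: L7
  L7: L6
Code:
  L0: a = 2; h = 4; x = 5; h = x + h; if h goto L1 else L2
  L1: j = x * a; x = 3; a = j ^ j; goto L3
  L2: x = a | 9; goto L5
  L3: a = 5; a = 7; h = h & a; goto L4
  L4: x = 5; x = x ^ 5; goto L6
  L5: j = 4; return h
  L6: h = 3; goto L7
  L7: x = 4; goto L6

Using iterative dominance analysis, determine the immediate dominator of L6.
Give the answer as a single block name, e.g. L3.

Answer: L4

Derivation:
idom tree: L1←L0 L2←L0 L3←L1 L4←L3 L5←L2 L6←L4 L7←L6
Dom∩ at merges:
  L6: preds {L4,L7}: {L0,L1,L3,L4} ∩ {L0,L1,L3,L4,L6,L7} = {L0,L1,L3,L4}; idom=L4

idom(L6) = L4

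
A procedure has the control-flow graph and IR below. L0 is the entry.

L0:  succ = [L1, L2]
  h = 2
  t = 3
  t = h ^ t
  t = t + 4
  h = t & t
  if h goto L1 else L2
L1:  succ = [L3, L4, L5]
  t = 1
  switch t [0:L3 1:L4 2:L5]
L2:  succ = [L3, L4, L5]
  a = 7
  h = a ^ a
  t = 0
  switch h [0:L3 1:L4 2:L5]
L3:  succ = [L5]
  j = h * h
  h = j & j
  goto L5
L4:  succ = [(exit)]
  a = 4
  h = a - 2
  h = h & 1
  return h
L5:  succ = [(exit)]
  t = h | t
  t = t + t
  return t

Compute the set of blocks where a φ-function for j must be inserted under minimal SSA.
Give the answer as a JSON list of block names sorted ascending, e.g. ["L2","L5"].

Answer: ["L5"]

Working:
idom tree: L1←L0 L2←L0 L3←L0 L4←L0 L5←L0
Dom at joins:
  L3: preds {L1,L2}: {L0,L1} ∩ {L0,L2} = {L0}; idom=L0
  L4: preds {L1,L2}: {L0,L1} ∩ {L0,L2} = {L0}; idom=L0
  L5: preds {L1,L2,L3}: {L0,L1} ∩ {L0,L2} ∩ {L0,L3} = {L0}; idom=L0

Frontier:
  L3←L1: walk L1 to L0
  L3←L2: walk L2 to L0
  L4←L1: walk L1 to L0
  L4←L2: walk L2 to L0
  L5←L1: walk L1 to L0
  L5←L2: walk L2 to L0
  L5←L3: walk L3 to L0
  L0: DF=∅
  L1: DF={L3,L4,L5}
  L2: DF={L3,L4,L5}
  L3: DF={L5}
  L4: DF=∅
  L5: DF=∅

φ for j: defs {L3}
  DF⁺ = {L5}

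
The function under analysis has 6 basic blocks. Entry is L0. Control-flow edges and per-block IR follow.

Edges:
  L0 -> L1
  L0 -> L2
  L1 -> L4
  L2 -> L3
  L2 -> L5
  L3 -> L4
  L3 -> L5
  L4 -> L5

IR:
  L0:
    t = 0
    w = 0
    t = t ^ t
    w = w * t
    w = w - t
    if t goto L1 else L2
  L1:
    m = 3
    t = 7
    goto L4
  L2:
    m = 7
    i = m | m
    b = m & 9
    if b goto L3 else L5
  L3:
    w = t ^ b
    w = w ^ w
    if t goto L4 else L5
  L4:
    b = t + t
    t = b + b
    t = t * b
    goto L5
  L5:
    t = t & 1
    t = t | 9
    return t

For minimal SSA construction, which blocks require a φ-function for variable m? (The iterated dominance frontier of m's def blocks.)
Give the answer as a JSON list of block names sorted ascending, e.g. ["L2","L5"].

idom tree: L1←L0 L2←L0 L3←L2 L4←L0 L5←L0
Join-block Dom:
  L4: preds {L1,L3}: {L0,L1} ∩ {L0,L2,L3} = {L0}; idom=L0
  L5: preds {L2,L3,L4}: {L0,L2} ∩ {L0,L2,L3} ∩ {L0,L4} = {L0}; idom=L0

DF derivation:
  join L4 pred L1: L1 stop@L0
  join L4 pred L3: L3→L2 stop@L0
  join L5 pred L2: L2 stop@L0
  join L5 pred L3: L3→L2 stop@L0
  join L5 pred L4: L4 stop@L0
  DF(L0)=∅
  DF(L1)={L4}
  DF(L2)={L4,L5}
  DF(L3)={L4,L5}
  DF(L4)={L5}
  DF(L5)=∅

φ for m: defs {L1,L2}
  DF⁺ = {L4,L5}

Answer: ["L4", "L5"]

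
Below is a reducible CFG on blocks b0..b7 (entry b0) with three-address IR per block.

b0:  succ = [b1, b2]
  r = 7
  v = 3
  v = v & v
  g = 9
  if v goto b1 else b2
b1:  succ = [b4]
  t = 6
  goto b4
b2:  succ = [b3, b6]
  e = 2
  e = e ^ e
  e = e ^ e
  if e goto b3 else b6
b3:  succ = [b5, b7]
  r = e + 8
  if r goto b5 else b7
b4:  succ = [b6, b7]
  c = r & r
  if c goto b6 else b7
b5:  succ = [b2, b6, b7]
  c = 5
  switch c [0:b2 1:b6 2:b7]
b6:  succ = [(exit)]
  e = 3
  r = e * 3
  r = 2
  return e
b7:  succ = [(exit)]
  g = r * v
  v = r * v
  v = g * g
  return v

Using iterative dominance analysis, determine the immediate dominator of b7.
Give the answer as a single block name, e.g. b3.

idom tree: b1←b0 b2←b0 b3←b2 b4←b1 b5←b3 b6←b0 b7←b0
Join-block Dom:
  b2: preds {b0,b5}: {b0} ∩ {b0,b2,b3,b5} = {b0}; idom=b0
  b6: preds {b2,b4,b5}: {b0,b2} ∩ {b0,b1,b4} ∩ {b0,b2,b3,b5} = {b0}; idom=b0
  b7: preds {b3,b4,b5}: {b0,b2,b3} ∩ {b0,b1,b4} ∩ {b0,b2,b3,b5} = {b0}; idom=b0

idom(b7) = b0

Answer: b0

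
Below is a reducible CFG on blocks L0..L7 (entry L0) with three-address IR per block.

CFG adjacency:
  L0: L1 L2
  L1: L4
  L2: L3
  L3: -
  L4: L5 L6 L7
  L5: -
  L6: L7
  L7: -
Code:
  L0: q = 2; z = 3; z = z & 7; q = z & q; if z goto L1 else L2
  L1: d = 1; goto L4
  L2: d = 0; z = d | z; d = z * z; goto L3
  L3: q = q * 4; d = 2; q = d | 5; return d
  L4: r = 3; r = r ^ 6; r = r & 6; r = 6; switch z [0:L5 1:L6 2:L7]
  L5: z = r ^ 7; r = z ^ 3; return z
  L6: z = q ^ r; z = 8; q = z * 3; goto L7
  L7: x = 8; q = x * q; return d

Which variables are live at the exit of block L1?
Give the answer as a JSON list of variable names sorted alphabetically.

Answer: ["d", "q", "z"]

Analysis:
Per-block:
  L0 def {q,z} use ∅
  L1 def {d} use ∅
  L2 def {d,z} use {z}
  L3 def {d,q} use {q}
  L4 def {r} use {z}
  L5 def {r,z} use {r}
  L6 def {q,z} use {q,r}
  L7 def {q,x} use {d,q}

Live sets:
  live L0: ∅→{q,z}
  live L1: {q,z}→{d,q,z}
  live L2: {q,z}→{q}
  live L3: {q}→∅
  live L4: {d,q,z}→{d,q,r}
  live L5: {r}→∅
  live L6: {d,q,r}→{d,q}
  live L7: {d,q}→∅

live-out(L1) = ["d", "q", "z"]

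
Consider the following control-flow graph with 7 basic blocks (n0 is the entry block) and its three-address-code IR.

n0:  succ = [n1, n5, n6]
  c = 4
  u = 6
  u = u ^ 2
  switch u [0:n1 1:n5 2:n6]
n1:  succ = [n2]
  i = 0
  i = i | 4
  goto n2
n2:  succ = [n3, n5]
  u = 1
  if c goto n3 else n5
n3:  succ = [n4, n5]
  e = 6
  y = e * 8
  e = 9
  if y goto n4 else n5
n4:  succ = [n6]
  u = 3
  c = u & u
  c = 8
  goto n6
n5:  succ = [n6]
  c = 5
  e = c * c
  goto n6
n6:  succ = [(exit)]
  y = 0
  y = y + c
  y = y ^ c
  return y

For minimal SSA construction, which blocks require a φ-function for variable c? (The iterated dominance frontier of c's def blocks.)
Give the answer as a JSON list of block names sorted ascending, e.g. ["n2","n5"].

Answer: ["n6"]

Analysis:
idom tree: n1←n0 n2←n1 n3←n2 n4←n3 n5←n0 n6←n0
Dom∩ at merges:
  n5: preds {n0,n2,n3}: {n0} ∩ {n0,n1,n2} ∩ {n0,n1,n2,n3} = {n0}; idom=n0
  n6: preds {n0,n4,n5}: {n0} ∩ {n0,n1,n2,n3,n4} ∩ {n0,n5} = {n0}; idom=n0

Frontier:
  n5←n0: walk · to n0
  n5←n2: walk n2→n1 to n0
  n5←n3: walk n3→n2→n1 to n0
  n6←n0: walk · to n0
  n6←n4: walk n4→n3→n2→n1 to n0
  n6←n5: walk n5 to n0
  DF(n0)=∅
  DF(n1)={n5,n6}
  DF(n2)={n5,n6}
  DF(n3)={n5,n6}
  DF(n4)={n6}
  DF(n5)={n6}
  DF(n6)=∅

φ for c: defs {n0,n4,n5}
  DF⁺ = {n6}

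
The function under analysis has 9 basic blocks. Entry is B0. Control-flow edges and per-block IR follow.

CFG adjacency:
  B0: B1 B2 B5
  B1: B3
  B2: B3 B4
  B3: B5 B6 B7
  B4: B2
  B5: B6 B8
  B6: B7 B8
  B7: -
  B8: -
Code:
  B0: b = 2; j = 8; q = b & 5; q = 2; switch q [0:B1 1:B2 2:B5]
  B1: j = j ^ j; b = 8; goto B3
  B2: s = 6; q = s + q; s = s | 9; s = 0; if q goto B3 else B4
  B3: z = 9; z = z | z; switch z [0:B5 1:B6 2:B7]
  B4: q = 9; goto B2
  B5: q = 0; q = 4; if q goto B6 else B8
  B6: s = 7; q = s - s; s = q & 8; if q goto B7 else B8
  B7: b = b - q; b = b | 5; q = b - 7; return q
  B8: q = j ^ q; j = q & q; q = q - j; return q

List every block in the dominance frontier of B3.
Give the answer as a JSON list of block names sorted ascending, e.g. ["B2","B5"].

idom tree: B1←B0 B2←B0 B3←B0 B4←B2 B5←B0 B6←B0 B7←B0 B8←B0
Dom at joins:
  B2: preds {B0,B4}: {B0} ∩ {B0,B2,B4} = {B0}; idom=B0
  B3: preds {B1,B2}: {B0,B1} ∩ {B0,B2} = {B0}; idom=B0
  B5: preds {B0,B3}: {B0} ∩ {B0,B3} = {B0}; idom=B0
  B6: preds {B3,B5}: {B0,B3} ∩ {B0,B5} = {B0}; idom=B0
  B7: preds {B3,B6}: {B0,B3} ∩ {B0,B6} = {B0}; idom=B0
  B8: preds {B5,B6}: {B0,B5} ∩ {B0,B6} = {B0}; idom=B0

DF derivation:
  join B2 pred B0: · stop@B0
  join B2 pred B4: B4→B2 stop@B0
  join B3 pred B1: B1 stop@B0
  join B3 pred B2: B2 stop@B0
  join B5 pred B0: · stop@B0
  join B5 pred B3: B3 stop@B0
  join B6 pred B3: B3 stop@B0
  join B6 pred B5: B5 stop@B0
  join B7 pred B3: B3 stop@B0
  join B7 pred B6: B6 stop@B0
  join B8 pred B5: B5 stop@B0
  join B8 pred B6: B6 stop@B0
  B0: DF=∅
  B1: DF={B3}
  B2: DF={B2,B3}
  B3: DF={B5,B6,B7}
  B4: DF={B2}
  B5: DF={B6,B8}
  B6: DF={B7,B8}
  B7: DF=∅
  B8: DF=∅

DF(B3) = ["B5", "B6", "B7"]

Answer: ["B5", "B6", "B7"]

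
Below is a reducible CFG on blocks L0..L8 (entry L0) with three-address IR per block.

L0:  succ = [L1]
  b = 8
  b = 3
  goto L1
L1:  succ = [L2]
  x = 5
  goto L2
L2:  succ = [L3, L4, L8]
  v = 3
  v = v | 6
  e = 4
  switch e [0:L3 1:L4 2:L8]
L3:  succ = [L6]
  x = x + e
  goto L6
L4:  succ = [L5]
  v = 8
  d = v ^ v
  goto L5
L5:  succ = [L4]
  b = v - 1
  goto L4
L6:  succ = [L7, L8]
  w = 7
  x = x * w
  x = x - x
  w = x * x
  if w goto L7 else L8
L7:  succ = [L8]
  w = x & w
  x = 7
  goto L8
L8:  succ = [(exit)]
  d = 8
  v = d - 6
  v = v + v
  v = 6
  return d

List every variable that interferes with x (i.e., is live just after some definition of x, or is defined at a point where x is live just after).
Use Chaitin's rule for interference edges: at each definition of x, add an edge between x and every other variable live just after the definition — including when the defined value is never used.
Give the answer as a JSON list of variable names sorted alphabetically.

Answer: ["e", "v", "w"]

Derivation:
def/use:
  L0 def {b} use ∅
  L1 def {x} use ∅
  L2 def {e,v} use ∅
  L3 def {x} use {e,x}
  L4 def {d,v} use ∅
  L5 def {b} use {v}
  L6 def {w,x} use {x}
  L7 def {w,x} use {w,x}
  L8 def {d,v} use ∅

Live sets:
  live L0: ∅→∅
  live L1: ∅→{x}
  live L2: {x}→{e,x}
  live L3: {e,x}→{x}
  live L4: ∅→{v}
  live L5: {v}→∅
  live L6: {x}→{w,x}
  live L7: {w,x}→∅
  live L8: ∅→∅

Conflict graph:
  b: ∅
  d: {v}
  e: {x}
  v: {d,x}
  w: {x}
  x: {e,v,w}

N(x) = ["e", "v", "w"]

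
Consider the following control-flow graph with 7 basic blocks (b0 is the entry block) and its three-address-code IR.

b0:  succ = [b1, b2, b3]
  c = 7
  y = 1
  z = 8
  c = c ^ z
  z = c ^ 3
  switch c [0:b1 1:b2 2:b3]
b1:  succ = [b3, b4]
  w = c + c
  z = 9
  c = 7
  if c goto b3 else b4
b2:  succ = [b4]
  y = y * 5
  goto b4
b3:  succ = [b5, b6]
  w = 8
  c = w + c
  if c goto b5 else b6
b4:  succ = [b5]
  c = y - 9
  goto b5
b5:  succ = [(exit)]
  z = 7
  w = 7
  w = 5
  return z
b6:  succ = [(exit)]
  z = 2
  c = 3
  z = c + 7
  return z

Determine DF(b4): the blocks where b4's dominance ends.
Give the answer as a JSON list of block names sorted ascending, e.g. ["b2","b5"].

Answer: ["b5"]

Analysis:
idom tree: b1←b0 b2←b0 b3←b0 b4←b0 b5←b0 b6←b3
Join-block Dom:
  b3: preds {b0,b1}: {b0} ∩ {b0,b1} = {b0}; idom=b0
  b4: preds {b1,b2}: {b0,b1} ∩ {b0,b2} = {b0}; idom=b0
  b5: preds {b3,b4}: {b0,b3} ∩ {b0,b4} = {b0}; idom=b0

DF derivation:
  b3←b0: walk · to b0
  b3←b1: walk b1 to b0
  b4←b1: walk b1 to b0
  b4←b2: walk b2 to b0
  b5←b3: walk b3 to b0
  b5←b4: walk b4 to b0
  b0: DF=∅
  b1: DF={b3,b4}
  b2: DF={b4}
  b3: DF={b5}
  b4: DF={b5}
  b5: DF=∅
  b6: DF=∅

DF(b4) = ["b5"]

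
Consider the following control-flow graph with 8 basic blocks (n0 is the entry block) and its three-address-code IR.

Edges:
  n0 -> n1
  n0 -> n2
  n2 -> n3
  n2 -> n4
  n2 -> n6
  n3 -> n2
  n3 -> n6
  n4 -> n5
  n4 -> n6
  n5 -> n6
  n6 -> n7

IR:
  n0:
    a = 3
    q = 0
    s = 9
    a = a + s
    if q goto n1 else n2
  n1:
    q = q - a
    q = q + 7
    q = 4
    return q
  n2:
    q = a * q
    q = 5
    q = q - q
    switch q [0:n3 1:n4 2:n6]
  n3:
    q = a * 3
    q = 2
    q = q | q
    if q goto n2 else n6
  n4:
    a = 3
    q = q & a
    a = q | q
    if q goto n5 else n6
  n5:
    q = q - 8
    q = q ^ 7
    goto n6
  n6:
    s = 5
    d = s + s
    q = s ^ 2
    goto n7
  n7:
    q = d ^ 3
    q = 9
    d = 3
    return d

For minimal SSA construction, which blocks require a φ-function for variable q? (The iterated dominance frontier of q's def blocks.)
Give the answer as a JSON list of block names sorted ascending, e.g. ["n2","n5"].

Answer: ["n2", "n6"]

Analysis:
idom tree: n1←n0 n2←n0 n3←n2 n4←n2 n5←n4 n6←n2 n7←n6
Dom∩ at merges:
  n2: preds {n0,n3}: {n0} ∩ {n0,n2,n3} = {n0}; idom=n0
  n6: preds {n2,n3,n4,n5}: {n0,n2} ∩ {n0,n2,n3} ∩ {n0,n2,n4} ∩ {n0,n2,n4,n5} = {n0,n2}; idom=n2

DF walk-up:
  join n2 pred n0: · stop@n0
  join n2 pred n3: n3→n2 stop@n0
  join n6 pred n2: · stop@n2
  join n6 pred n3: n3 stop@n2
  join n6 pred n4: n4 stop@n2
  join n6 pred n5: n5→n4 stop@n2
  DF(n0)=∅
  DF(n1)=∅
  DF(n2)={n2}
  DF(n3)={n2,n6}
  DF(n4)={n6}
  DF(n5)={n6}
  DF(n6)=∅
  DF(n7)=∅

φ for q: defs {n0,n1,n2,n3,n4,n5,n6,n7}
  DF⁺ = {n2,n6}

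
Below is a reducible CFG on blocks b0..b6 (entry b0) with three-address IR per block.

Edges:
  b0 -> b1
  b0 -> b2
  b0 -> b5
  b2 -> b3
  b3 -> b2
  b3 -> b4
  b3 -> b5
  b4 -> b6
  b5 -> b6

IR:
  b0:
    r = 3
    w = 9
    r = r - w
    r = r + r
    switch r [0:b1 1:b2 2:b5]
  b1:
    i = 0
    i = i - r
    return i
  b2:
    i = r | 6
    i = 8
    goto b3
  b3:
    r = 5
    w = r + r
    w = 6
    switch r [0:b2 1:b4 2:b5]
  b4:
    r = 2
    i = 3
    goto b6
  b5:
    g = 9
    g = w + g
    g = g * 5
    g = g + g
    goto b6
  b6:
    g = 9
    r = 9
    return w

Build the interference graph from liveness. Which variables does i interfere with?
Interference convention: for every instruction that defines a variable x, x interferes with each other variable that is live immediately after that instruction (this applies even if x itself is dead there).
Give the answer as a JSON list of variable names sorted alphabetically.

Answer: ["r", "w"]

Derivation:
def/use:
  b0: def={r,w} ue=∅
  b1: def={i} ue={r}
  b2: def={i} ue={r}
  b3: def={r,w} ue=∅
  b4: def={i,r} ue=∅
  b5: def={g} ue={w}
  b6: def={g,r} ue={w}

Backward fixpoint:
  live b0: ∅→{r,w}
  live b1: {r}→∅
  live b2: {r}→∅
  live b3: ∅→{r,w}
  live b4: {w}→{w}
  live b5: {w}→{w}
  live b6: {w}→∅

Interfere edges:
  g: {w}
  i: {r,w}
  r: {i,w}
  w: {g,i,r}

N(i) = ["r", "w"]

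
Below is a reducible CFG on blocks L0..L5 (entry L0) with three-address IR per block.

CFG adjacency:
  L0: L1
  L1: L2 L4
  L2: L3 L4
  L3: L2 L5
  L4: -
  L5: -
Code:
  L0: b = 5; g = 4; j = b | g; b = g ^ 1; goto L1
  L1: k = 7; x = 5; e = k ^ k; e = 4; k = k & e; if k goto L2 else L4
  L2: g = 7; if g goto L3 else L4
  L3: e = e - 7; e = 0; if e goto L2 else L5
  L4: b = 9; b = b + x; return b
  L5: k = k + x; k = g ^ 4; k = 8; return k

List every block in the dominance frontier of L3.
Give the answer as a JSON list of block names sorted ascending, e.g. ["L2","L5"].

idom tree: L1←L0 L2←L1 L3←L2 L4←L1 L5←L3
Dom∩ at merges:
  L2: preds {L1,L3}: {L0,L1} ∩ {L0,L1,L2,L3} = {L0,L1}; idom=L1
  L4: preds {L1,L2}: {L0,L1} ∩ {L0,L1,L2} = {L0,L1}; idom=L1

Frontier:
  L2←L1: walk · to L1
  L2←L3: walk L3→L2 to L1
  L4←L1: walk · to L1
  L4←L2: walk L2 to L1
  DF(L0)=∅
  DF(L1)=∅
  DF(L2)={L2,L4}
  DF(L3)={L2}
  DF(L4)=∅
  DF(L5)=∅

DF(L3) = ["L2"]

Answer: ["L2"]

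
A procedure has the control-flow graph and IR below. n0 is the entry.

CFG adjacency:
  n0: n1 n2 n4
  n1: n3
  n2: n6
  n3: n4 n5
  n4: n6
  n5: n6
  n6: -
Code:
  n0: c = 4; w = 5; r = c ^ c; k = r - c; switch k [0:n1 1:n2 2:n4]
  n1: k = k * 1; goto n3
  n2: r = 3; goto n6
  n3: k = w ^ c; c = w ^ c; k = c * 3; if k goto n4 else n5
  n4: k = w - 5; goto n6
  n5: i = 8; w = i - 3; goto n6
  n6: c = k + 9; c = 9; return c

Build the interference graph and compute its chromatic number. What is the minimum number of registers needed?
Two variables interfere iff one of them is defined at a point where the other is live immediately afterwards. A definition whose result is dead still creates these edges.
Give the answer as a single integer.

Block summaries:
  n0 def {c,k,r,w} use ∅
  n1 def {k} use {k}
  n2 def {r} use ∅
  n3 def {c,k} use {c,w}
  n4 def {k} use {w}
  n5 def {i,w} use ∅
  n6 def {c} use {k}

Live sets:
  live n0: ∅→{c,k,w}
  live n1: {c,k,w}→{c,w}
  live n2: {k}→{k}
  live n3: {c,w}→{k,w}
  live n4: {w}→{k}
  live n5: {k}→{k}
  live n6: {k}→∅

Interference:
  c — {k,r,w}
  i — {k}
  k — {c,i,r,w}
  r — {c,k,w}
  w — {c,k,r}

Colouring:
  lower bound: {c,k,r,w} mutually conflict ⇒ χ ≥ 4
  assign c→R1 i→R1 k→R0 r→R2 w→R3 — no edge inside a register ⇒ χ ≤ 4
  χ = 4

Answer: 4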